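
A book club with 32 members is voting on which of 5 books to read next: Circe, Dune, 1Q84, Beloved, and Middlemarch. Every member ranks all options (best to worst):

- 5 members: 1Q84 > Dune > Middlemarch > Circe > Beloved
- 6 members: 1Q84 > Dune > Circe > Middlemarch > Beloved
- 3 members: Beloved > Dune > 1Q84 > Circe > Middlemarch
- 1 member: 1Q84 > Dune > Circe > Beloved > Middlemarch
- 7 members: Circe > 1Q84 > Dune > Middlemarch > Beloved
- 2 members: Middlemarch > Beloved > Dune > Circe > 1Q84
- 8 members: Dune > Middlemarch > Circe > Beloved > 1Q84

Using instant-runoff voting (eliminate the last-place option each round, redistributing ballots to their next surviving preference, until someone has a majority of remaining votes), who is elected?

Round 1: Circe 7, Dune 8, 1Q84 12, Beloved 3, Middlemarch 2. Eliminate Middlemarch.
Round 2: Circe 7, Dune 8, 1Q84 12, Beloved 5. Eliminate Beloved.
Round 3: Circe 7, Dune 13, 1Q84 12. Eliminate Circe.
Round 4: Dune 13, 1Q84 19. 1Q84 has a majority.

1Q84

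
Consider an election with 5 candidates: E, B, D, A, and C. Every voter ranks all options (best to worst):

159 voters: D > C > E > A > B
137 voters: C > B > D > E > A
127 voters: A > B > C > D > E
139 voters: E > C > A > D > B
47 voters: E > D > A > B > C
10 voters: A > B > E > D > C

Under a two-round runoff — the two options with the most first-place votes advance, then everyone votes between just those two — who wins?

Round 1 first-place votes: E 186, B 0, D 159, A 137, C 137.
E and D advance.
Runoff: E is preferred to D by 196 voters; D by 423.
D wins the runoff.

D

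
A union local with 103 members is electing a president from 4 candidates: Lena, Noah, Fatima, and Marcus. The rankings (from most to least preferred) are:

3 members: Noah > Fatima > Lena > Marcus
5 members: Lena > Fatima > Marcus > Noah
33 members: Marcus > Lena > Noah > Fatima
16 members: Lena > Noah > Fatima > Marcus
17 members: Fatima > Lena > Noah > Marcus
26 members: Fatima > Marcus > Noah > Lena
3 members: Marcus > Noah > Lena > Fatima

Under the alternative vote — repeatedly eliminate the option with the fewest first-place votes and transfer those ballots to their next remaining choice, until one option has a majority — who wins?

Fatima

Round 1: Lena 21, Noah 3, Fatima 43, Marcus 36. Eliminate Noah.
Round 2: Lena 21, Fatima 46, Marcus 36. Eliminate Lena.
Round 3: Fatima 67, Marcus 36. Fatima has a majority.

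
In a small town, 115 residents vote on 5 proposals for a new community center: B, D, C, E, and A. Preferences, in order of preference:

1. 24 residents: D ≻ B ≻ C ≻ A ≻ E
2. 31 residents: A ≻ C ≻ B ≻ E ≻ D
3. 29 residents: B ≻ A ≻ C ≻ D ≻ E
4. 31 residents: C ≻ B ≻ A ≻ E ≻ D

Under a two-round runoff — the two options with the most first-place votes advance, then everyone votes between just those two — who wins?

A

Round 1 first-place votes: B 29, D 24, C 31, E 0, A 31.
A and C advance.
Runoff: A is preferred to C by 60 voters; C by 55.
A wins the runoff.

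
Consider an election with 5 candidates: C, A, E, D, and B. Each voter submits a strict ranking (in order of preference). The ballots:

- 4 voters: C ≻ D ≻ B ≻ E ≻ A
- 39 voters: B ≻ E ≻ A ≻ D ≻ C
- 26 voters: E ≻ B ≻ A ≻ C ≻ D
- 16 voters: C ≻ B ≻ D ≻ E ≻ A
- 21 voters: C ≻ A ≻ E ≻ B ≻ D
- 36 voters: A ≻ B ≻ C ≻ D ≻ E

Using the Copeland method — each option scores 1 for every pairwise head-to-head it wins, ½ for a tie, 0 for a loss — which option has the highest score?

C: beats E and D; loses to A and B → score 2.
A: beats C and D; loses to E and B → score 2.
E: beats A and D; loses to C and B → score 2.
D: loses to C, A, E, and B → score 0.
B: beats C, A, E, and D → score 4.
B has the best pairwise record.

B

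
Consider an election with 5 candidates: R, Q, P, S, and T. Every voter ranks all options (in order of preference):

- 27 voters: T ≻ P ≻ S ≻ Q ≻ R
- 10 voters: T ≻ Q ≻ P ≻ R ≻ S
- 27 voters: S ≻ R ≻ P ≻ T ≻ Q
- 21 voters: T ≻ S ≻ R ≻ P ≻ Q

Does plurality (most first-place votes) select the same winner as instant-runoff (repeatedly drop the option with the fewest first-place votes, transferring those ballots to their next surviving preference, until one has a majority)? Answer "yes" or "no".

Plurality — first-place votes: R 0, Q 0, P 0, S 27, T 58. Winner: T.
Instant-runoff — R1 R 0, Q 0, P 0, S 27, T 58 (T winner). Winner: T.
The two methods agree.

yes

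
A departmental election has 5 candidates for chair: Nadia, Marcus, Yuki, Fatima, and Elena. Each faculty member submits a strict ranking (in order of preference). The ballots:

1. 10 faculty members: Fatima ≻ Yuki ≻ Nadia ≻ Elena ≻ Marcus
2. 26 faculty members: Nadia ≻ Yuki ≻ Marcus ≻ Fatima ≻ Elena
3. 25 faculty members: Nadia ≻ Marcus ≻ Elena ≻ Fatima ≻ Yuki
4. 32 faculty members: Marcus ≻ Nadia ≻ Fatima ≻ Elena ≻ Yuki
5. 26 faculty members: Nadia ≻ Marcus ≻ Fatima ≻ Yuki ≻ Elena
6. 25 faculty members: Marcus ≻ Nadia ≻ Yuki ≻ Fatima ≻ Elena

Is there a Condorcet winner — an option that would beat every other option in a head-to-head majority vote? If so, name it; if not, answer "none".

Nadia vs Marcus: 87–57 for Nadia.
Nadia vs Yuki: 134–10 for Nadia.
Nadia vs Fatima: 134–10 for Nadia.
Nadia vs Elena: 144–0 for Nadia.
Nadia beats every other option head-to-head.

Nadia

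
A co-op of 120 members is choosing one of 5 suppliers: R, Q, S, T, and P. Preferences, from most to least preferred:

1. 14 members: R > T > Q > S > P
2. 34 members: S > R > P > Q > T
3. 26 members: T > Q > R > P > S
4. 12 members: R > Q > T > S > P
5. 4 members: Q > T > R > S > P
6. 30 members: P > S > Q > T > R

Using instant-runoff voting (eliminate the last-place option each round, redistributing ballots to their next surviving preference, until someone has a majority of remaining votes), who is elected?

Round 1: R 26, Q 4, S 34, T 26, P 30. Eliminate Q.
Round 2: R 26, S 34, T 30, P 30. Eliminate R.
Round 3: S 34, T 56, P 30. Eliminate P.
Round 4: S 64, T 56. S has a majority.

S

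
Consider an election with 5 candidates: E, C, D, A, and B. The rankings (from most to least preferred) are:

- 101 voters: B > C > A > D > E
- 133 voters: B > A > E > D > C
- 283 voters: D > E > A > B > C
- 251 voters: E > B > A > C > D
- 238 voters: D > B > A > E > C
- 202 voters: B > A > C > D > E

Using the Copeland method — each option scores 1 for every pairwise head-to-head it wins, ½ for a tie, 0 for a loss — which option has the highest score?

E: beats C; loses to D, A, and B → score 1.
C: loses to E, D, A, and B → score 0.
D: beats E and C; loses to A and B → score 2.
A: beats E, C, and D; loses to B → score 3.
B: beats E, C, D, and A → score 4.
B has the best pairwise record.

B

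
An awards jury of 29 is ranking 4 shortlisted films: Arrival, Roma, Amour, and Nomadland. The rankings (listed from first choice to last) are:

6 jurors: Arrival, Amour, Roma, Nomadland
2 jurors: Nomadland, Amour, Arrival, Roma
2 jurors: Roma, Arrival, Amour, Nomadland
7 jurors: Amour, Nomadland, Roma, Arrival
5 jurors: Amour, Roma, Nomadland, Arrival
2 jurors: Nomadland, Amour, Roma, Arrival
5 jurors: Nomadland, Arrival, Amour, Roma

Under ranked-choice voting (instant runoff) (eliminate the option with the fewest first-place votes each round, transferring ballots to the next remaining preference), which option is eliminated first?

Roma

Round 1: Arrival 6, Roma 2, Amour 12, Nomadland 9. Eliminate Roma.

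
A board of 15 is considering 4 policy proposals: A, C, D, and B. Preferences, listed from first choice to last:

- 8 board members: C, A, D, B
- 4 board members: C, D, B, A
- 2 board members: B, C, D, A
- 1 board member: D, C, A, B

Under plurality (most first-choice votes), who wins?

C

First-place votes: A 0, C 12, D 1, B 2.
C has the most first-place votes.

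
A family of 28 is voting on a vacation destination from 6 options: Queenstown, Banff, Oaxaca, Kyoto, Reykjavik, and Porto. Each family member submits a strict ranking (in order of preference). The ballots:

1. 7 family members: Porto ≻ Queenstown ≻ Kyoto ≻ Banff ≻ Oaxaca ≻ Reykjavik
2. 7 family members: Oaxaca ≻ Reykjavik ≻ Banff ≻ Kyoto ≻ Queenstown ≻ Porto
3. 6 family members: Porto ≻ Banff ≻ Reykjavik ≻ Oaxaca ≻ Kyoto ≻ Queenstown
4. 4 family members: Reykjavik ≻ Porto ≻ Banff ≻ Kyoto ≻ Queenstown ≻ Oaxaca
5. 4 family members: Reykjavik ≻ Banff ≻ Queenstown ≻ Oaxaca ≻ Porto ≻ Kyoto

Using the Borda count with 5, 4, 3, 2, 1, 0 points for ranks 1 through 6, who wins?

Queenstown: 7·4 + 7·1 + 6·0 + 4·1 + 4·3 = 51
Banff: 7·2 + 7·3 + 6·4 + 4·3 + 4·4 = 87
Oaxaca: 7·1 + 7·5 + 6·2 + 4·0 + 4·2 = 62
Kyoto: 7·3 + 7·2 + 6·1 + 4·2 + 4·0 = 49
Reykjavik: 7·0 + 7·4 + 6·3 + 4·5 + 4·5 = 86
Porto: 7·5 + 7·0 + 6·5 + 4·4 + 4·1 = 85
Banff has the highest Borda score (87).

Banff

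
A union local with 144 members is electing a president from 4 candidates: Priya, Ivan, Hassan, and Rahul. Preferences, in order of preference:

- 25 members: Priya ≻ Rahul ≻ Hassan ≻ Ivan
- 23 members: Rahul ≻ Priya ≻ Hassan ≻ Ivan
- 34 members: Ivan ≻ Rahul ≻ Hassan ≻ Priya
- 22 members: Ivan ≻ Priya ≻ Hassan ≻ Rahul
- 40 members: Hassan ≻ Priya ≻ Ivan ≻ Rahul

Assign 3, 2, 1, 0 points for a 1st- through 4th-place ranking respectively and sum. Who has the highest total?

Priya: 25·3 + 23·2 + 34·0 + 22·2 + 40·2 = 245
Ivan: 25·0 + 23·0 + 34·3 + 22·3 + 40·1 = 208
Hassan: 25·1 + 23·1 + 34·1 + 22·1 + 40·3 = 224
Rahul: 25·2 + 23·3 + 34·2 + 22·0 + 40·0 = 187
Priya has the highest Borda score (245).

Priya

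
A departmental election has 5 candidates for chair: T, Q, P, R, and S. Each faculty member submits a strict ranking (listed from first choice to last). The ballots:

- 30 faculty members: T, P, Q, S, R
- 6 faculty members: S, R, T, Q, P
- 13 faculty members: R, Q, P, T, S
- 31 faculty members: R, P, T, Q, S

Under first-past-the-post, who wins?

R

First-place votes: T 30, Q 0, P 0, R 44, S 6.
R has the most first-place votes.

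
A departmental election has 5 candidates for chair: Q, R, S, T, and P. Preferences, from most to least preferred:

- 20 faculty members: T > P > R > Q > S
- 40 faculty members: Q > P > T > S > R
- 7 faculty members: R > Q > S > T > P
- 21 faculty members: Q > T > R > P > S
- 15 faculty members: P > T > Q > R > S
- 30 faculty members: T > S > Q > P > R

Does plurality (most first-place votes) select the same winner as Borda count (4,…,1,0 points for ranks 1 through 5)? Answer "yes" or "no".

Plurality — first-place votes: Q 61, R 7, S 0, T 50, P 15. Winner: Q.
Borda — scores: Q 375, R 125, S 144, T 395, P 291. Winner: T.
The two methods disagree.

no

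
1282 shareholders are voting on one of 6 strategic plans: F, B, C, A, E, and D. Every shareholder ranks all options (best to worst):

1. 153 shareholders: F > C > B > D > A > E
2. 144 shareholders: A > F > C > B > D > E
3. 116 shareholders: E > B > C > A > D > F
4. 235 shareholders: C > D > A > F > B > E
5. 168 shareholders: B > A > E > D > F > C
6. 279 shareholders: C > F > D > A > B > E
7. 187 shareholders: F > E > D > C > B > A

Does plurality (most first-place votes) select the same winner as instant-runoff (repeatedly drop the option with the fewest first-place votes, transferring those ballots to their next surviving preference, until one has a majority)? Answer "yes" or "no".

no

Plurality — first-place votes: F 340, B 168, C 514, A 144, E 116, D 0. Winner: C.
Instant-runoff — R1 F 340, B 168, C 514, A 144, E 116, D 0 (D out); R2 F 340, B 168, C 514, A 144, E 116 (E out); R3 F 340, B 284, C 514, A 144 (A out); R4 F 484, B 284, C 514 (B out); R5 F 652, C 630 (F winner). Winner: F.
The two methods disagree.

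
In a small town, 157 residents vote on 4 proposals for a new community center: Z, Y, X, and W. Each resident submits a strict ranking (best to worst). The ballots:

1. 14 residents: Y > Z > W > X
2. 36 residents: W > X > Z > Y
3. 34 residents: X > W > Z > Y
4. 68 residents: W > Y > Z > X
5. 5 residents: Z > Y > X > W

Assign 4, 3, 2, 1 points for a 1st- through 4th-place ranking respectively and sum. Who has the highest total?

Z: 14·3 + 36·2 + 34·2 + 68·2 + 5·4 = 338
Y: 14·4 + 36·1 + 34·1 + 68·3 + 5·3 = 345
X: 14·1 + 36·3 + 34·4 + 68·1 + 5·2 = 336
W: 14·2 + 36·4 + 34·3 + 68·4 + 5·1 = 551
W has the highest Borda score (551).

W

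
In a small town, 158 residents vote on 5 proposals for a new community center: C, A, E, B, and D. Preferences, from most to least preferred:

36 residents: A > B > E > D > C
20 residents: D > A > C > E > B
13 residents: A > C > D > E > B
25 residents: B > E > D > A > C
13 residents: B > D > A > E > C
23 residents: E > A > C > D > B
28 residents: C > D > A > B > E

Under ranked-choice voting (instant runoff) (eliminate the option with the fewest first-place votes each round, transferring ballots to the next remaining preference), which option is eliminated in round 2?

E

Round 1: C 28, A 49, E 23, B 38, D 20. Eliminate D.
Round 2: C 28, A 69, E 23, B 38. Eliminate E.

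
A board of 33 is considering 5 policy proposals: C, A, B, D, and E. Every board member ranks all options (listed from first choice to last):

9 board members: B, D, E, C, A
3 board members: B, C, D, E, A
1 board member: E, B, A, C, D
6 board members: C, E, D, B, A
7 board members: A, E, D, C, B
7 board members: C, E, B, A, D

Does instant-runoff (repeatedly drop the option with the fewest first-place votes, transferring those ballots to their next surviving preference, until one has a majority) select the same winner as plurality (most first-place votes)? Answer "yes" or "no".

Instant-runoff — R1 C 13, A 7, B 12, D 0, E 1 (D out); R2 C 13, A 7, B 12, E 1 (E out); R3 C 13, A 7, B 13 (A out); R4 C 20, B 13 (C winner). Winner: C.
Plurality — first-place votes: C 13, A 7, B 12, D 0, E 1. Winner: C.
The two methods agree.

yes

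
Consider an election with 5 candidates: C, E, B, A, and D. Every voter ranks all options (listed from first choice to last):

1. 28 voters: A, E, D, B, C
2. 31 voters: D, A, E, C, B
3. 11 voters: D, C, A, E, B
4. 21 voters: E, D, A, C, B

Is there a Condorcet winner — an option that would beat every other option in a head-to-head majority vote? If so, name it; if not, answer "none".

none

Checking pairwise contests:
E beats C 80–11.
A beats E 70–21.
C beats B 63–28.
D beats A 63–28.
E beats D 49–42.
Every option loses at least one head-to-head, so there is no Condorcet winner.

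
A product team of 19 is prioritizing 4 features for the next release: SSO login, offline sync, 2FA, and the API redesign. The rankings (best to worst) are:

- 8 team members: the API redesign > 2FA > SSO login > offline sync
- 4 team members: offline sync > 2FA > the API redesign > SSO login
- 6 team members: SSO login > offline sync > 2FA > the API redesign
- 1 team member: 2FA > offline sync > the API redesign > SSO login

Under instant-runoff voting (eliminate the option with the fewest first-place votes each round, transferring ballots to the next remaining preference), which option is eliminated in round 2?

offline sync

Round 1: SSO login 6, offline sync 4, 2FA 1, the API redesign 8. Eliminate 2FA.
Round 2: SSO login 6, offline sync 5, the API redesign 8. Eliminate offline sync.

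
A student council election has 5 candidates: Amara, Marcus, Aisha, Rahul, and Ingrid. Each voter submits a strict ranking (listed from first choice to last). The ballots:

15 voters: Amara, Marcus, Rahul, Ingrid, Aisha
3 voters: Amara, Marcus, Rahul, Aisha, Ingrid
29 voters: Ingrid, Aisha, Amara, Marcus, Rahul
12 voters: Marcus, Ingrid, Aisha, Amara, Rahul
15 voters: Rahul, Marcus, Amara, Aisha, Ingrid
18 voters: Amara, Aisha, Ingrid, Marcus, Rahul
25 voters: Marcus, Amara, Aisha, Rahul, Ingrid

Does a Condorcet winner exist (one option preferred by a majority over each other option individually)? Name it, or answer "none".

Amara vs Marcus: 65–52 for Amara.
Amara vs Aisha: 76–41 for Amara.
Amara vs Rahul: 102–15 for Amara.
Amara vs Ingrid: 76–41 for Amara.
Amara beats every other option head-to-head.

Amara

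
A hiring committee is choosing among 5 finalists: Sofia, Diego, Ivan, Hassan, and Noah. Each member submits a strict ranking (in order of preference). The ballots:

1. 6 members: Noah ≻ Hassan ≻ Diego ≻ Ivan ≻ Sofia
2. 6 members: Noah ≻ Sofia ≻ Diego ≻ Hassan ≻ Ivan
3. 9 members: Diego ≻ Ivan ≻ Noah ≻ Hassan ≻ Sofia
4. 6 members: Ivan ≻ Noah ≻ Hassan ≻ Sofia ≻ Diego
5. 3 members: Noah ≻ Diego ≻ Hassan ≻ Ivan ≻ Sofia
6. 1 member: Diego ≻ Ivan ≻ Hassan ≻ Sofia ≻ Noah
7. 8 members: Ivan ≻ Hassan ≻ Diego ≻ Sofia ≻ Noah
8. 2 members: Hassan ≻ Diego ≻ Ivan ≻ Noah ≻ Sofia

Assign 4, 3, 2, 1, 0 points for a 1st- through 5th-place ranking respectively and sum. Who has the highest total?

Ivan

Sofia: 6·0 + 6·3 + 9·0 + 6·1 + 3·0 + 1·1 + 8·1 + 2·0 = 33
Diego: 6·2 + 6·2 + 9·4 + 6·0 + 3·3 + 1·4 + 8·2 + 2·3 = 95
Ivan: 6·1 + 6·0 + 9·3 + 6·4 + 3·1 + 1·3 + 8·4 + 2·2 = 99
Hassan: 6·3 + 6·1 + 9·1 + 6·2 + 3·2 + 1·2 + 8·3 + 2·4 = 85
Noah: 6·4 + 6·4 + 9·2 + 6·3 + 3·4 + 1·0 + 8·0 + 2·1 = 98
Ivan has the highest Borda score (99).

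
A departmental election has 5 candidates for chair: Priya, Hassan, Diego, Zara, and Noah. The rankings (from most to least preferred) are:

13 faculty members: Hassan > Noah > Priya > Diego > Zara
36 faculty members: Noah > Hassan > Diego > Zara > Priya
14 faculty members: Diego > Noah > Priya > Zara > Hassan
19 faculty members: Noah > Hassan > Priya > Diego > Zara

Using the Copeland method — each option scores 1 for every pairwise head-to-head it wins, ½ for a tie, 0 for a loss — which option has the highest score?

Priya: beats Zara; loses to Hassan, Diego, and Noah → score 1.
Hassan: beats Priya, Diego, and Zara; loses to Noah → score 3.
Diego: beats Priya and Zara; loses to Hassan and Noah → score 2.
Zara: loses to Priya, Hassan, Diego, and Noah → score 0.
Noah: beats Priya, Hassan, Diego, and Zara → score 4.
Noah has the best pairwise record.

Noah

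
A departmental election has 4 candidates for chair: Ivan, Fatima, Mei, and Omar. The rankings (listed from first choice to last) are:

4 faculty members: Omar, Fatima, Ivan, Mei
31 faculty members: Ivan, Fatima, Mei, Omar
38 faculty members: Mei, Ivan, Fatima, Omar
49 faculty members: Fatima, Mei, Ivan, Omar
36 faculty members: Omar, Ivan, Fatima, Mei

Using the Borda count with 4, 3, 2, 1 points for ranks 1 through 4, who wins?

Ivan: 4·2 + 31·4 + 38·3 + 49·2 + 36·3 = 452
Fatima: 4·3 + 31·3 + 38·2 + 49·4 + 36·2 = 449
Mei: 4·1 + 31·2 + 38·4 + 49·3 + 36·1 = 401
Omar: 4·4 + 31·1 + 38·1 + 49·1 + 36·4 = 278
Ivan has the highest Borda score (452).

Ivan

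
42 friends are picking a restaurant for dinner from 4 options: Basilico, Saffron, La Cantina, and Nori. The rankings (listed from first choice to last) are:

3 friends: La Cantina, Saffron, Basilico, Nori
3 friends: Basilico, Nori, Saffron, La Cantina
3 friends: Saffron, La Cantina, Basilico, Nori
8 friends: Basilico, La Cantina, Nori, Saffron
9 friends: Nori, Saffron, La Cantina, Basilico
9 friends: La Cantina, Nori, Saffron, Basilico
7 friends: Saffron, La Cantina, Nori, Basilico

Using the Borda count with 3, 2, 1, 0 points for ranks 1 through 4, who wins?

La Cantina

Basilico: 3·1 + 3·3 + 3·1 + 8·3 + 9·0 + 9·0 + 7·0 = 39
Saffron: 3·2 + 3·1 + 3·3 + 8·0 + 9·2 + 9·1 + 7·3 = 66
La Cantina: 3·3 + 3·0 + 3·2 + 8·2 + 9·1 + 9·3 + 7·2 = 81
Nori: 3·0 + 3·2 + 3·0 + 8·1 + 9·3 + 9·2 + 7·1 = 66
La Cantina has the highest Borda score (81).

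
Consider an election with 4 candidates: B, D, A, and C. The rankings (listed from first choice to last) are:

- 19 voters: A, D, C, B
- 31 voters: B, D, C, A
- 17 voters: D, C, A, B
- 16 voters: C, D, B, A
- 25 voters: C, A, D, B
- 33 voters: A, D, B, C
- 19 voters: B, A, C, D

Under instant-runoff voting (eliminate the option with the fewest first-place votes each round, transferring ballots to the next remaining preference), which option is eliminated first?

D

Round 1: B 50, D 17, A 52, C 41. Eliminate D.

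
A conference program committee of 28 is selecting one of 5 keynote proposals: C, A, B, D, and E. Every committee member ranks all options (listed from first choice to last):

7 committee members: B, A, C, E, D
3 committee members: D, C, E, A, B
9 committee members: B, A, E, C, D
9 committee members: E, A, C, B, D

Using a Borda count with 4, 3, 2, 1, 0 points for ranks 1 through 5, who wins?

C: 7·2 + 3·3 + 9·1 + 9·2 = 50
A: 7·3 + 3·1 + 9·3 + 9·3 = 78
B: 7·4 + 3·0 + 9·4 + 9·1 = 73
D: 7·0 + 3·4 + 9·0 + 9·0 = 12
E: 7·1 + 3·2 + 9·2 + 9·4 = 67
A has the highest Borda score (78).

A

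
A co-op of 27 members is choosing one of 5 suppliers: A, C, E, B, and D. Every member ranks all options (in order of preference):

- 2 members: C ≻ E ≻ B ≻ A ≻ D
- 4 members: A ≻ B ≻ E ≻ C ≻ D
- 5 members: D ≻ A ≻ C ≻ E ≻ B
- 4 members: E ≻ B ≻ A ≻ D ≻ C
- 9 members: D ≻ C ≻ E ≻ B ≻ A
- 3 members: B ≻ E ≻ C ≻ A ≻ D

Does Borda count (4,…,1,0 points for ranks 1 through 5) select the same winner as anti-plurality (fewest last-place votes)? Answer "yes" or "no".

yes

Borda — scores: A 44, C 55, E 62, B 49, D 60. Winner: E.
Anti-plurality — last-place votes: A 9, C 4, E 0, B 5, D 9. Winner: E.
The two methods agree.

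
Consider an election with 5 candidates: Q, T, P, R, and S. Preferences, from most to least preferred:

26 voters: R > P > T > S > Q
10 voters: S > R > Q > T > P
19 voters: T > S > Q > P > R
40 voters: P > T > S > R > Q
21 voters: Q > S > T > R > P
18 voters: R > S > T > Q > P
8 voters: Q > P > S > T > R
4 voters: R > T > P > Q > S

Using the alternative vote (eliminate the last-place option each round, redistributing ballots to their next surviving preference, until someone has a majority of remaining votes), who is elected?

R

Round 1: Q 29, T 19, P 40, R 48, S 10. Eliminate S.
Round 2: Q 29, T 19, P 40, R 58. Eliminate T.
Round 3: Q 48, P 40, R 58. Eliminate P.
Round 4: Q 48, R 98. R has a majority.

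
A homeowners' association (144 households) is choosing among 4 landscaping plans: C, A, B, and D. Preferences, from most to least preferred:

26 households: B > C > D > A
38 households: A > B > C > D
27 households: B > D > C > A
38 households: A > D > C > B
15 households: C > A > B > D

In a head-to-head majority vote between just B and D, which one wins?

Voters preferring B to D: 106; preferring D to B: 38.
B wins the head-to-head.

B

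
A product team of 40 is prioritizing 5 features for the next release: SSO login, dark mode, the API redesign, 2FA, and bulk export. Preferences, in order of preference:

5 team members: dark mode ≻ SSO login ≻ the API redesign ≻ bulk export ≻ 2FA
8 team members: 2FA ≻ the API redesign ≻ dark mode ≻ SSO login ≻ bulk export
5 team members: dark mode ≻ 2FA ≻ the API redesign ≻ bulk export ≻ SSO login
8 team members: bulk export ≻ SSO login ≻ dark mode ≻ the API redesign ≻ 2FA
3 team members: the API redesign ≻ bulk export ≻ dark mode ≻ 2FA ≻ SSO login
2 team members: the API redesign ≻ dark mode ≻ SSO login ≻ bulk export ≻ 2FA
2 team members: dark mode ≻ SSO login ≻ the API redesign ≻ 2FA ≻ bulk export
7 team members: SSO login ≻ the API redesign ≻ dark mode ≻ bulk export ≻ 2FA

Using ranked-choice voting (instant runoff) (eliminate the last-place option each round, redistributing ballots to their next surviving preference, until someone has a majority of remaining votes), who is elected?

Round 1: SSO login 7, dark mode 12, the API redesign 5, 2FA 8, bulk export 8. Eliminate the API redesign.
Round 2: SSO login 7, dark mode 14, 2FA 8, bulk export 11. Eliminate SSO login.
Round 3: dark mode 21, 2FA 8, bulk export 11. Dark mode has a majority.

dark mode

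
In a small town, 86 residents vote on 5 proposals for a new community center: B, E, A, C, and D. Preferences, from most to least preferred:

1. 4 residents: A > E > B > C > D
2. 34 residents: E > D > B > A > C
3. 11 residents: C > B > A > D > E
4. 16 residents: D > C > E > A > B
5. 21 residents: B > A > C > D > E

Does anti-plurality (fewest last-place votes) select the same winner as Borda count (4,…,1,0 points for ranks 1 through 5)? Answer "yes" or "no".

Anti-plurality — last-place votes: B 16, E 32, A 0, C 34, D 4. Winner: A.
Borda — scores: B 193, E 180, A 151, C 138, D 198. Winner: D.
The two methods disagree.

no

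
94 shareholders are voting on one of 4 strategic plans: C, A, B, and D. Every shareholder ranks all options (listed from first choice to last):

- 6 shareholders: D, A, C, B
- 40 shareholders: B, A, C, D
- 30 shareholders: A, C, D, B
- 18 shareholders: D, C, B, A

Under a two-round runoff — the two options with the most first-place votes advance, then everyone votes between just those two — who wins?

Round 1 first-place votes: C 0, A 30, B 40, D 24.
B and A advance.
Runoff: B is preferred to A by 58 voters; A by 36.
B wins the runoff.

B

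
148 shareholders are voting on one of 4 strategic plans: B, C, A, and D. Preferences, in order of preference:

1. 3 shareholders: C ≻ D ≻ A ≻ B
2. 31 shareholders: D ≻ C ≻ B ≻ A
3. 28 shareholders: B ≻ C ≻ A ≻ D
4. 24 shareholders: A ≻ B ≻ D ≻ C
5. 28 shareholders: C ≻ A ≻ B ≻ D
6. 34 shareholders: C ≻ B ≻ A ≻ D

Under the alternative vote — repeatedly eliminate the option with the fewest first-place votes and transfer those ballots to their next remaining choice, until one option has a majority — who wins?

C

Round 1: B 28, C 65, A 24, D 31. Eliminate A.
Round 2: B 52, C 65, D 31. Eliminate D.
Round 3: B 52, C 96. C has a majority.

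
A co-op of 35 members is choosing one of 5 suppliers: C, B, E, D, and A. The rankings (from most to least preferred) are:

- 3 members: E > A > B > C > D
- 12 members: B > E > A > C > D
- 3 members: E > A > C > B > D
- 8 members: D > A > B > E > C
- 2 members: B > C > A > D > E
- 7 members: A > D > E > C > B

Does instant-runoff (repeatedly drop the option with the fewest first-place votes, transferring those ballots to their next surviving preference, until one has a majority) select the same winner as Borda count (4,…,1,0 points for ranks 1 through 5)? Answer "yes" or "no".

yes

Instant-runoff — R1 C 0, B 14, E 6, D 8, A 7 (C out); R2 B 14, E 6, D 8, A 7 (E out); R3 B 14, D 8, A 13 (D out); R4 B 14, A 21 (A winner). Winner: A.
Borda — scores: C 34, B 81, E 82, D 55, A 98. Winner: A.
The two methods agree.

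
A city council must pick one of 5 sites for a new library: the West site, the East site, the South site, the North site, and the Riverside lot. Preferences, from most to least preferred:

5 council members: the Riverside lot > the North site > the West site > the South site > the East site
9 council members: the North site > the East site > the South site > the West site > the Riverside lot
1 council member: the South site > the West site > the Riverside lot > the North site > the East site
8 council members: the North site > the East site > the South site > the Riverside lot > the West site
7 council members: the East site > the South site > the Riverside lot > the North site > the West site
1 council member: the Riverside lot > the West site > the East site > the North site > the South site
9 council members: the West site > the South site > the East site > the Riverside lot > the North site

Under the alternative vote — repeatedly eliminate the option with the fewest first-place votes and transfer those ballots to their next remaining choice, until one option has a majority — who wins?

Round 1: the West site 9, the East site 7, the South site 1, the North site 17, the Riverside lot 6. Eliminate the South site.
Round 2: the West site 10, the East site 7, the North site 17, the Riverside lot 6. Eliminate the Riverside lot.
Round 3: the West site 11, the East site 7, the North site 22. The North site has a majority.

the North site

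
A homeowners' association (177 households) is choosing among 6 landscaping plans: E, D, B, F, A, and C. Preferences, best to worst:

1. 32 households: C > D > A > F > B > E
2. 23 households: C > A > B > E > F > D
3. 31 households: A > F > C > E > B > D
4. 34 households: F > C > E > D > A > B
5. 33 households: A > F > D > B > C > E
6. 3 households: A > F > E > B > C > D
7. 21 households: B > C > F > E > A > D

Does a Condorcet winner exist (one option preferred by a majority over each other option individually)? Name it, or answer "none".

none

Checking pairwise contests:
B beats E 109–68.
E beats D 112–65.
D beats B 99–78.
A beats F 122–55.
C beats A 110–67.
F beats C 101–76.
Every option loses at least one head-to-head, so there is no Condorcet winner.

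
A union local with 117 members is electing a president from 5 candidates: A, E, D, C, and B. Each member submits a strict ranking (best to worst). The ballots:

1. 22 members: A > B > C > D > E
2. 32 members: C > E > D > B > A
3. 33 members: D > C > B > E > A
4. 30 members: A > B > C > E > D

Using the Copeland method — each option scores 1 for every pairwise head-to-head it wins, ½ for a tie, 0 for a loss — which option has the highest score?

A: loses to E, D, C, and B → score 0.
E: beats A and D; loses to C and B → score 2.
D: beats A and B; loses to E and C → score 2.
C: beats A, E, D, and B → score 4.
B: beats A and E; loses to D and C → score 2.
C has the best pairwise record.

C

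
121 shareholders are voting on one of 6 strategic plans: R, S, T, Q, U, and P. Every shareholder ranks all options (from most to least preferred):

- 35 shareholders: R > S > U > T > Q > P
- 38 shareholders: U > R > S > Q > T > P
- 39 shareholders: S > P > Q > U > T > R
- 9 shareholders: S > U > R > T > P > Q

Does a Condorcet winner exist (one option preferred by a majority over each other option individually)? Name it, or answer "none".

Checking pairwise contests:
U beats R 86–35.
R beats S 73–48.
R beats T 82–39.
R beats Q 82–39.
S beats U 83–38.
R beats P 82–39.
Every option loses at least one head-to-head, so there is no Condorcet winner.

none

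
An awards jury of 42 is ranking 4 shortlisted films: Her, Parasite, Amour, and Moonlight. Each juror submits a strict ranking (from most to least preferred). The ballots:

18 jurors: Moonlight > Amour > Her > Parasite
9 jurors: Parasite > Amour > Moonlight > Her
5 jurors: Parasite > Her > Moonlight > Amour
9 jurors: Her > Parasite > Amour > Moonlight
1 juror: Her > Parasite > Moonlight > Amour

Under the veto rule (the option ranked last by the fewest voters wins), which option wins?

Last-place votes: Her 9, Parasite 18, Amour 6, Moonlight 9.
Amour is ranked last by the fewest voters, so Amour wins.

Amour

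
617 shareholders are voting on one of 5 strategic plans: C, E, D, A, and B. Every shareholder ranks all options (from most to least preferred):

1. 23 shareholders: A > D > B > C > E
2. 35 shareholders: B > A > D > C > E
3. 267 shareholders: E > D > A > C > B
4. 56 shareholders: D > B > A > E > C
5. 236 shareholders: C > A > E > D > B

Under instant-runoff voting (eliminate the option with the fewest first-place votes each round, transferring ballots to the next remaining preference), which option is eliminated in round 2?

B

Round 1: C 236, E 267, D 56, A 23, B 35. Eliminate A.
Round 2: C 236, E 267, D 79, B 35. Eliminate B.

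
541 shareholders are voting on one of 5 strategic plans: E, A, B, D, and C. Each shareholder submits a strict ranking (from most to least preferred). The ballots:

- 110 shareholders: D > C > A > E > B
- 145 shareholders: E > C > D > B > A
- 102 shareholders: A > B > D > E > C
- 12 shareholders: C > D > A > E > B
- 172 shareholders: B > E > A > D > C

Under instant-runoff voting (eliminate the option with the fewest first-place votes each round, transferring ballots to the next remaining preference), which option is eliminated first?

Round 1: E 145, A 102, B 172, D 110, C 12. Eliminate C.

C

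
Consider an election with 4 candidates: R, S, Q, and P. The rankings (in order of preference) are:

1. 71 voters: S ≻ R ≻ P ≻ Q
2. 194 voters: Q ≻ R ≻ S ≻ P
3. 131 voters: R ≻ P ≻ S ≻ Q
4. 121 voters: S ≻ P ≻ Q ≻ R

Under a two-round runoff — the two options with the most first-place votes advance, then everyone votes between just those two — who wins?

Round 1 first-place votes: R 131, S 192, Q 194, P 0.
Q and S advance.
Runoff: Q is preferred to S by 194 voters; S by 323.
S wins the runoff.

S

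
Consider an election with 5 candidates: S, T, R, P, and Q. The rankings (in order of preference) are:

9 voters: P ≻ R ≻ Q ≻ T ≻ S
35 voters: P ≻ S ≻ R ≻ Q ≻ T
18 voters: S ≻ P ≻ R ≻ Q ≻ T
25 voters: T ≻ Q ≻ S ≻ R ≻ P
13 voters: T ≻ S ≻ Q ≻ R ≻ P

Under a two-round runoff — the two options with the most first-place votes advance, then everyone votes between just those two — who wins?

Round 1 first-place votes: S 18, T 38, R 0, P 44, Q 0.
P and T advance.
Runoff: P is preferred to T by 62 voters; T by 38.
P wins the runoff.

P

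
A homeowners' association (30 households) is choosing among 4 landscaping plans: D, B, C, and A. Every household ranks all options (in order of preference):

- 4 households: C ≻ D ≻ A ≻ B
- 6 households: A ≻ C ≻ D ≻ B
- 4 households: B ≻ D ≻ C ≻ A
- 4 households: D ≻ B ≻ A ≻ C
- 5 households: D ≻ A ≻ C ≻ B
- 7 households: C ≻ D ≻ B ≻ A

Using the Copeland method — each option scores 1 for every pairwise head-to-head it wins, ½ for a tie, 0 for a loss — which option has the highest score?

C

D: beats B and A; loses to C → score 2.
B: ties A; loses to D and C → score 0.5.
C: beats D and B; ties A → score 2.5.
A: ties B and C; loses to D → score 1.
C has the best pairwise record.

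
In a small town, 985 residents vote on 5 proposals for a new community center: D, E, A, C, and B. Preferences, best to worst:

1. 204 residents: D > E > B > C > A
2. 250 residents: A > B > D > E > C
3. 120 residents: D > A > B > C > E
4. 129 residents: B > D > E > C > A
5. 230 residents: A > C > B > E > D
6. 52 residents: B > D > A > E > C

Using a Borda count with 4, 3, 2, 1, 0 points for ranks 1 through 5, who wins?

B

D: 204·4 + 250·2 + 120·4 + 129·3 + 230·0 + 52·3 = 2339
E: 204·3 + 250·1 + 120·0 + 129·2 + 230·1 + 52·1 = 1402
A: 204·0 + 250·4 + 120·3 + 129·0 + 230·4 + 52·2 = 2384
C: 204·1 + 250·0 + 120·1 + 129·1 + 230·3 + 52·0 = 1143
B: 204·2 + 250·3 + 120·2 + 129·4 + 230·2 + 52·4 = 2582
B has the highest Borda score (2582).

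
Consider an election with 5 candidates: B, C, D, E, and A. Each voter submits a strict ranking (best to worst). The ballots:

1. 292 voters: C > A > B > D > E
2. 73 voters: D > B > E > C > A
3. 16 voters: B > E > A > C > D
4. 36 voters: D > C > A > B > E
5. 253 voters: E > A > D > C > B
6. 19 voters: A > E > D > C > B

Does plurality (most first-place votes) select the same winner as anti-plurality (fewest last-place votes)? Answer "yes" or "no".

yes

Plurality — first-place votes: B 16, C 292, D 109, E 253, A 19. Winner: C.
Anti-plurality — last-place votes: B 272, C 0, D 16, E 328, A 73. Winner: C.
The two methods agree.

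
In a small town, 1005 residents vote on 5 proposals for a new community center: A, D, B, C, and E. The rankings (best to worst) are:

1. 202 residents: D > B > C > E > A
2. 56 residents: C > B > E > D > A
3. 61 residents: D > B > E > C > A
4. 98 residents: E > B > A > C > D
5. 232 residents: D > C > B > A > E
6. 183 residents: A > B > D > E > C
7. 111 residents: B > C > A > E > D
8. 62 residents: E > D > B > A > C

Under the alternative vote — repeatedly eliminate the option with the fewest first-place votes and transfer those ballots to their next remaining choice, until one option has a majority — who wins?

Round 1: A 183, D 495, B 111, C 56, E 160. Eliminate C.
Round 2: A 183, D 495, B 167, E 160. Eliminate E.
Round 3: A 183, D 557, B 265. D has a majority.

D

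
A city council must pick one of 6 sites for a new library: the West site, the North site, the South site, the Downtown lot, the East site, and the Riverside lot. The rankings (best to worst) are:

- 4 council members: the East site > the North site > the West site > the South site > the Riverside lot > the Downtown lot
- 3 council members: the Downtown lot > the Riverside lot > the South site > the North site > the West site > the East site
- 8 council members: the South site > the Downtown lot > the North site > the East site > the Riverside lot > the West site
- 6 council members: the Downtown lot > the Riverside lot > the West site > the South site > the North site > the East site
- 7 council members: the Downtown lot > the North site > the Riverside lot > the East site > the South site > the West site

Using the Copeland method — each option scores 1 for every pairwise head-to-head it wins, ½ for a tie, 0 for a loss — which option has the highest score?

the Downtown lot

the West site: loses to the North site, the South site, the Downtown lot, the East site, and the Riverside lot → score 0.
the North site: beats the West site, the East site, and the Riverside lot; loses to the South site and the Downtown lot → score 3.
the South site: beats the West site, the North site, and the East site; loses to the Downtown lot and the Riverside lot → score 3.
the Downtown lot: beats the West site, the North site, the South site, the East site, and the Riverside lot → score 5.
the East site: beats the West site; loses to the North site, the South site, the Downtown lot, and the Riverside lot → score 1.
the Riverside lot: beats the West site, the South site, and the East site; loses to the North site and the Downtown lot → score 3.
the Downtown lot has the best pairwise record.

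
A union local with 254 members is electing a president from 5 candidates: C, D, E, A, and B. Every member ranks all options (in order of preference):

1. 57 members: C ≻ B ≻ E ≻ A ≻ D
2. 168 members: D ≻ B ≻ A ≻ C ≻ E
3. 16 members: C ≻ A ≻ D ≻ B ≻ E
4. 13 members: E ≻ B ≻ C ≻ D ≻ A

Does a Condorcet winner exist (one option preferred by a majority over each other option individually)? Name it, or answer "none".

D vs C: 168–86 for D.
D vs E: 184–70 for D.
D vs A: 181–73 for D.
D vs B: 184–70 for D.
D beats every other option head-to-head.

D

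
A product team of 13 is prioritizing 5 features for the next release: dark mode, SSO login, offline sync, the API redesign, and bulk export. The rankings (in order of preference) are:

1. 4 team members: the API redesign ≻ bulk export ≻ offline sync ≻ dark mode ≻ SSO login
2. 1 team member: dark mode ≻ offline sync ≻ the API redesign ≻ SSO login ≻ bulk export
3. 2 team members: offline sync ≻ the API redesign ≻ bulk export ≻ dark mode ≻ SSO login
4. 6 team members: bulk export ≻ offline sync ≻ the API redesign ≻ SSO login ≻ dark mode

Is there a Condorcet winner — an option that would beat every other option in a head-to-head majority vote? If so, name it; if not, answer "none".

none

Checking pairwise contests:
offline sync beats dark mode 12–1.
dark mode beats SSO login 7–6.
bulk export beats offline sync 10–3.
offline sync beats the API redesign 9–4.
the API redesign beats bulk export 7–6.
Every option loses at least one head-to-head, so there is no Condorcet winner.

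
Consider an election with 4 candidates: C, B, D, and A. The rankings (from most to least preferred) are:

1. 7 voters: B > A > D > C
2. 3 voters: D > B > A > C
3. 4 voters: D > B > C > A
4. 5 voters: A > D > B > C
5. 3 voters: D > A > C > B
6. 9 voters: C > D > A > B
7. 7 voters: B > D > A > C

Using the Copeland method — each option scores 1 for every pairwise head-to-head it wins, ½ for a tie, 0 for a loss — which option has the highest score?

D

C: loses to B, D, and A → score 0.
B: beats C and A; loses to D → score 2.
D: beats C, B, and A → score 3.
A: beats C; loses to B and D → score 1.
D has the best pairwise record.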